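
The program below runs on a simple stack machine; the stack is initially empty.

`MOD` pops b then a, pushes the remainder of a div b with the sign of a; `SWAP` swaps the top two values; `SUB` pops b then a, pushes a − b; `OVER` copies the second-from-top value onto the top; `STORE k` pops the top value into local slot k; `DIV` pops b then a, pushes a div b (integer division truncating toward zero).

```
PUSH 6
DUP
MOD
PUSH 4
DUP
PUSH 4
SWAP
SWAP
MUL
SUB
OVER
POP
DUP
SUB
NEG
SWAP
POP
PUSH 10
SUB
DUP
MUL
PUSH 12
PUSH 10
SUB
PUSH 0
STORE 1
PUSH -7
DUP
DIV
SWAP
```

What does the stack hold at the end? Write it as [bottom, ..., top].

[100, 1, 2]

PUSH 6   6
DUP      6 6
MOD      0
PUSH 4   0 4
DUP      0 4 4
PUSH 4   0 4 4 4
SWAP     0 4 4 4
SWAP     0 4 4 4
MUL      0 4 16
SUB      0 -12
OVER     0 -12 0
POP      0 -12
DUP      0 -12 -12
SUB      0 0
NEG      0 0
SWAP     0 0
POP      0
PUSH 10  0 10
SUB      -10
DUP      -10 -10
MUL      100
PUSH 12  100 12
PUSH 10  100 12 10
SUB      100 2
PUSH 0   100 2 0
STORE 1  100 2
PUSH -7  100 2 -7
DUP      100 2 -7 -7
DIV      100 2 1
SWAP     100 1 2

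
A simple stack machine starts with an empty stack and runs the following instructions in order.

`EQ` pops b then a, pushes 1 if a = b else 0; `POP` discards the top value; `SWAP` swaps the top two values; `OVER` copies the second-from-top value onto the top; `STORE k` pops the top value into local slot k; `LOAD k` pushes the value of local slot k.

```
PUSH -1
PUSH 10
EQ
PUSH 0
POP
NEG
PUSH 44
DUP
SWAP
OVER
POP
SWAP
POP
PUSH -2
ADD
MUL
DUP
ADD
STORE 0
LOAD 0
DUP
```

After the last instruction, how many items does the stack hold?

2

PUSH -1 : -1
PUSH 10 : -1 10
EQ      : 0
PUSH 0  : 0 0
POP     : 0
NEG     : 0
PUSH 44 : 0 44
DUP     : 0 44 44
SWAP    : 0 44 44
OVER    : 0 44 44 44
POP     : 0 44 44
SWAP    : 0 44 44
POP     : 0 44
PUSH -2 : 0 44 -2
ADD     : 0 42
MUL     : 0
DUP     : 0 0
ADD     : 0
STORE 0 : (empty)
LOAD 0  : 0
DUP     : 0 0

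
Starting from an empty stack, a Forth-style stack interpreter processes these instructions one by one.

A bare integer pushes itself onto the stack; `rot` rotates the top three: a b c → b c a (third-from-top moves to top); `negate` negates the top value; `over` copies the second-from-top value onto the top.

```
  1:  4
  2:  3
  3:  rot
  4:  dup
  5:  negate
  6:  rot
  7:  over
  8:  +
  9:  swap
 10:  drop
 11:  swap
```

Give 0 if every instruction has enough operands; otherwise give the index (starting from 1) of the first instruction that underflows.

3

4  [4]
3  [4, 3]
rot  — needs 3 operands, stack has 2 → underflow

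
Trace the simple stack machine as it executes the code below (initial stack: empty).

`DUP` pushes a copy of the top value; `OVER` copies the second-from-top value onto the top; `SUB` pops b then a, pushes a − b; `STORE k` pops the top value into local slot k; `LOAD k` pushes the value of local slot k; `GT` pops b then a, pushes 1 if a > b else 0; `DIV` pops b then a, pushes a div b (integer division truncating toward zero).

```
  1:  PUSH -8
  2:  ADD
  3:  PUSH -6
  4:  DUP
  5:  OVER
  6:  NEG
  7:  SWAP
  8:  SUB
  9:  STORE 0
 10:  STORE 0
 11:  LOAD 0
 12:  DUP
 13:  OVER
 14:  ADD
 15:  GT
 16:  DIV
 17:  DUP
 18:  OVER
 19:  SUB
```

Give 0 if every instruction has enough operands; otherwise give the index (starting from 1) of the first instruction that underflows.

PUSH -8  [-8]
ADD  — needs 2 operands, stack has 1 → underflow

2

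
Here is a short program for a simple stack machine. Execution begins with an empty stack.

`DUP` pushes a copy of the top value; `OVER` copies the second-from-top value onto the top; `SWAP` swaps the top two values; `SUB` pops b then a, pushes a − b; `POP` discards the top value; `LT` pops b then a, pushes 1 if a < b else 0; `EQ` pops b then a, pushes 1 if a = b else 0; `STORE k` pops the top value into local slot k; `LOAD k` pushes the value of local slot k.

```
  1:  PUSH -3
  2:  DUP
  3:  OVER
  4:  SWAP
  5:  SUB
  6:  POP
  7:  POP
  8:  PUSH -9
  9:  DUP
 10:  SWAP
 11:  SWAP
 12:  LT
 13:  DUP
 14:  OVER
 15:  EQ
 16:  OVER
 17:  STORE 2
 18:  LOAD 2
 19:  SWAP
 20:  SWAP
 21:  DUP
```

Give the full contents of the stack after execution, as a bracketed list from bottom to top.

PUSH -3 → -3
DUP     → -3 -3
OVER    → -3 -3 -3
SWAP    → -3 -3 -3
SUB     → -3 0
POP     → -3
POP     → (empty)
PUSH -9 → -9
DUP     → -9 -9
SWAP    → -9 -9
SWAP    → -9 -9
LT      → 0
DUP     → 0 0
OVER    → 0 0 0
EQ      → 0 1
OVER    → 0 1 0
STORE 2 → 0 1
LOAD 2  → 0 1 0
SWAP    → 0 0 1
SWAP    → 0 1 0
DUP     → 0 1 0 0

[0, 1, 0, 0]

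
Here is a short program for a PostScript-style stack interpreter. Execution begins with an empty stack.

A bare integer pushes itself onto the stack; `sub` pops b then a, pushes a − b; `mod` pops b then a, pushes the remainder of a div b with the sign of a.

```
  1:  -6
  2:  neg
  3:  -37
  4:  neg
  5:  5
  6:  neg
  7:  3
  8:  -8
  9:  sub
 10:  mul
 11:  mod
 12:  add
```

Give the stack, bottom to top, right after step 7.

[6, 37, -5, 3]

-6   [-6]
neg  [6]
-37  [6, -37]
neg  [6, 37]
5    [6, 37, 5]
neg  [6, 37, -5]
3    [6, 37, -5, 3]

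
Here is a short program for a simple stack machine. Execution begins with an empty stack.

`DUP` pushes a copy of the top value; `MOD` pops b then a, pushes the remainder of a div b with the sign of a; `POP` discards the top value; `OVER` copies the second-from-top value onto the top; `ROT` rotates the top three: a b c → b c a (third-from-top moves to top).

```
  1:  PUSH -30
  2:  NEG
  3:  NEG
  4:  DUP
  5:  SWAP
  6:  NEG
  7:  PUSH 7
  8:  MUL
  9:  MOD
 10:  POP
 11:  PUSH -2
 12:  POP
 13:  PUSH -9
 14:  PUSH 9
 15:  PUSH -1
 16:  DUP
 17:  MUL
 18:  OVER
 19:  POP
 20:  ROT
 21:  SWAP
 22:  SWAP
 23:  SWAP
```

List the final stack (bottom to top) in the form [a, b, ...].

[9, -9, 1]

PUSH -30 -> -30
NEG      -> 30
NEG      -> -30
DUP      -> -30 -30
SWAP     -> -30 -30
NEG      -> -30 30
PUSH 7   -> -30 30 7
MUL      -> -30 210
MOD      -> -30
POP      -> (empty)
PUSH -2  -> -2
POP      -> (empty)
PUSH -9  -> -9
PUSH 9   -> -9 9
PUSH -1  -> -9 9 -1
DUP      -> -9 9 -1 -1
MUL      -> -9 9 1
OVER     -> -9 9 1 9
POP      -> -9 9 1
ROT      -> 9 1 -9
SWAP     -> 9 -9 1
SWAP     -> 9 1 -9
SWAP     -> 9 -9 1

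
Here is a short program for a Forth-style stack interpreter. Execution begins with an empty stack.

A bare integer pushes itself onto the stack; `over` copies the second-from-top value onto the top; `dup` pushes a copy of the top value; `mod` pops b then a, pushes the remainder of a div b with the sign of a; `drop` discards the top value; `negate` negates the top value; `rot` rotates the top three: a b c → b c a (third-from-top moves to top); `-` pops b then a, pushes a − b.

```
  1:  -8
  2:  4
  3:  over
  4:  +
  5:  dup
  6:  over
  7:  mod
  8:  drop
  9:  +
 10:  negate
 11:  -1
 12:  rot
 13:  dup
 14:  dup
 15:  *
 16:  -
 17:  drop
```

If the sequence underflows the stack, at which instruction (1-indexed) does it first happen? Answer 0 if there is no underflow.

12

-8     -> -8
4      -> -8 4
over   -> -8 4 -8
+      -> -8 -4
dup    -> -8 -4 -4
over   -> -8 -4 -4 -4
mod    -> -8 -4 0
drop   -> -8 -4
+      -> -12
negate -> 12
-1     -> 12 -1
rot  — needs 3 operands, stack has 2 → underflow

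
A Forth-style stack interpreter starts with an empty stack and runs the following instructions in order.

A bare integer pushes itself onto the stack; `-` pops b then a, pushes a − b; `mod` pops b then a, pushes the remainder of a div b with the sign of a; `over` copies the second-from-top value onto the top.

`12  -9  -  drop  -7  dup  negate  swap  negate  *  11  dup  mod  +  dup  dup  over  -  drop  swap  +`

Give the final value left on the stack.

98

12     -> 12
-9     -> 12 -9
-      -> 21
drop   -> (empty)
-7     -> -7
dup    -> -7 -7
negate -> -7 7
swap   -> 7 -7
negate -> 7 7
*      -> 49
11     -> 49 11
dup    -> 49 11 11
mod    -> 49 0
+      -> 49
dup    -> 49 49
dup    -> 49 49 49
over   -> 49 49 49 49
-      -> 49 49 0
drop   -> 49 49
swap   -> 49 49
+      -> 98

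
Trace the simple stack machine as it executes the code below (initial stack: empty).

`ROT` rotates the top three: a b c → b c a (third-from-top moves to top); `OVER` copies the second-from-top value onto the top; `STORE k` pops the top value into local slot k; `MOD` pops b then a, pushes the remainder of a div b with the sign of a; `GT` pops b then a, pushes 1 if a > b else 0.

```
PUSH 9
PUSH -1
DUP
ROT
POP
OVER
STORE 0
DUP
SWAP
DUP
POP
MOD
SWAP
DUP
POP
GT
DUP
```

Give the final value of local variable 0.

-1

PUSH 9   [9]
PUSH -1  [9, -1]
DUP      [9, -1, -1]
ROT      [-1, -1, 9]
POP      [-1, -1]
OVER     [-1, -1, -1]
STORE 0  [-1, -1]
DUP      [-1, -1, -1]
SWAP     [-1, -1, -1]
DUP      [-1, -1, -1, -1]
POP      [-1, -1, -1]
MOD      [-1, 0]
SWAP     [0, -1]
DUP      [0, -1, -1]
POP      [0, -1]
GT       [1]
DUP      [1, 1]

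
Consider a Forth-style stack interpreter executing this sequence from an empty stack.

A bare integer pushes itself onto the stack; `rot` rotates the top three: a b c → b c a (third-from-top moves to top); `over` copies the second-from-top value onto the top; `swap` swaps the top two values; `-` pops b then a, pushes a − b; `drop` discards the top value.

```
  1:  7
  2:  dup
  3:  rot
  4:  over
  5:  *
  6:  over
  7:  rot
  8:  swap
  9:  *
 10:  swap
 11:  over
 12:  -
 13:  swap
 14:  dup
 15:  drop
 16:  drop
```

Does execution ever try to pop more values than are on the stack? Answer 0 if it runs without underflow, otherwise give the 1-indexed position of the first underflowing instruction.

7   -> [7]
dup -> [7, 7]
rot  — needs 3 operands, stack has 2 → underflow

3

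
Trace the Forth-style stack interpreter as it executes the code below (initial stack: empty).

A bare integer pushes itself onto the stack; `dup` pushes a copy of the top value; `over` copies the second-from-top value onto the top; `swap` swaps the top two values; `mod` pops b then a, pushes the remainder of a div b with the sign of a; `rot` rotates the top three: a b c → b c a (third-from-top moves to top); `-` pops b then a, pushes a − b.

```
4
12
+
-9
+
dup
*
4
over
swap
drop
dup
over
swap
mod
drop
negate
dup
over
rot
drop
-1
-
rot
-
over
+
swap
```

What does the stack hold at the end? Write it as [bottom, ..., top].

4       [4]
12      [4, 12]
+       [16]
-9      [16, -9]
+       [7]
dup     [7, 7]
*       [49]
4       [49, 4]
over    [49, 4, 49]
swap    [49, 49, 4]
drop    [49, 49]
dup     [49, 49, 49]
over    [49, 49, 49, 49]
swap    [49, 49, 49, 49]
mod     [49, 49, 0]
drop    [49, 49]
negate  [49, -49]
dup     [49, -49, -49]
over    [49, -49, -49, -49]
rot     [49, -49, -49, -49]
drop    [49, -49, -49]
-1      [49, -49, -49, -1]
-       [49, -49, -48]
rot     [-49, -48, 49]
-       [-49, -97]
over    [-49, -97, -49]
+       [-49, -146]
swap    [-146, -49]

[-146, -49]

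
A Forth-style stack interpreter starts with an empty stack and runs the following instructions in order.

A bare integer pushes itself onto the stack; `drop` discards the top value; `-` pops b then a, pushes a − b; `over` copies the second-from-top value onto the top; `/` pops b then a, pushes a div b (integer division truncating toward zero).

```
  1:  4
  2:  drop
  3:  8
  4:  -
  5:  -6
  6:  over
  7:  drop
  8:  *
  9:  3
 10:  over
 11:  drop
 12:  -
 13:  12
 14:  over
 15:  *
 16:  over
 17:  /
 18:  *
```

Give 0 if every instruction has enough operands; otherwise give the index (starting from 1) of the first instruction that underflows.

4    : [4]
drop : []
8    : [8]
-  — needs 2 operands, stack has 1 → underflow

4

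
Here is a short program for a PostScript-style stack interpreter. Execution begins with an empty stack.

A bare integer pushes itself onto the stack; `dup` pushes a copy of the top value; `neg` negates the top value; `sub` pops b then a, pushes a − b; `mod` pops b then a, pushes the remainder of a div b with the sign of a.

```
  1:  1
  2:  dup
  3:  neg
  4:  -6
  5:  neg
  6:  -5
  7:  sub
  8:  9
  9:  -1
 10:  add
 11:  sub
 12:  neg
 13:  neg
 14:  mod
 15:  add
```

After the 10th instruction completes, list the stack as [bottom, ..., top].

1   → 1
dup → 1 1
neg → 1 -1
-6  → 1 -1 -6
neg → 1 -1 6
-5  → 1 -1 6 -5
sub → 1 -1 11
9   → 1 -1 11 9
-1  → 1 -1 11 9 -1
add → 1 -1 11 8

[1, -1, 11, 8]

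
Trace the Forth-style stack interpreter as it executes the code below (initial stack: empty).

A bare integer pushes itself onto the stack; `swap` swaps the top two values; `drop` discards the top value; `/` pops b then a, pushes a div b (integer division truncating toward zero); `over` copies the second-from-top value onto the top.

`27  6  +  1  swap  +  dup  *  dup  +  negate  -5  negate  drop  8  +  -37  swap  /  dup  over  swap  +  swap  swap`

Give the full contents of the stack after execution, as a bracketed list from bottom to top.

27     : [27]
6      : [27, 6]
+      : [33]
1      : [33, 1]
swap   : [1, 33]
+      : [34]
dup    : [34, 34]
*      : [1156]
dup    : [1156, 1156]
+      : [2312]
negate : [-2312]
-5     : [-2312, -5]
negate : [-2312, 5]
drop   : [-2312]
8      : [-2312, 8]
+      : [-2304]
-37    : [-2304, -37]
swap   : [-37, -2304]
/      : [0]
dup    : [0, 0]
over   : [0, 0, 0]
swap   : [0, 0, 0]
+      : [0, 0]
swap   : [0, 0]
swap   : [0, 0]

[0, 0]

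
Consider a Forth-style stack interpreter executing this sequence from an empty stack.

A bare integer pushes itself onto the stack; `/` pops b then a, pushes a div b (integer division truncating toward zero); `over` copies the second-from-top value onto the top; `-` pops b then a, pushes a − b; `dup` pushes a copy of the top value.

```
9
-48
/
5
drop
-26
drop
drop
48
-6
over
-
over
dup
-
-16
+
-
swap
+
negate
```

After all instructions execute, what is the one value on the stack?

9      : 9
-48    : 9 -48
/      : 0
5      : 0 5
drop   : 0
-26    : 0 -26
drop   : 0
drop   : (empty)
48     : 48
-6     : 48 -6
over   : 48 -6 48
-      : 48 -54
over   : 48 -54 48
dup    : 48 -54 48 48
-      : 48 -54 0
-16    : 48 -54 0 -16
+      : 48 -54 -16
-      : 48 -38
swap   : -38 48
+      : 10
negate : -10

-10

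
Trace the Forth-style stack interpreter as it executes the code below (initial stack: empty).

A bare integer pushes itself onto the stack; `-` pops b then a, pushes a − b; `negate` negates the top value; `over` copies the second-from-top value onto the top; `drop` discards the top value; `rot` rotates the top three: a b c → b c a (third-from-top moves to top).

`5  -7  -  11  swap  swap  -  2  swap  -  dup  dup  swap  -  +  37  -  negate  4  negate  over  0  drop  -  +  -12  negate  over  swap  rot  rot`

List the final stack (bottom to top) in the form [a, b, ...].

5       5
-7      5 -7
-       12
11      12 11
swap    11 12
swap    12 11
-       1
2       1 2
swap    2 1
-       1
dup     1 1
dup     1 1 1
swap    1 1 1
-       1 0
+       1
37      1 37
-       -36
negate  36
4       36 4
negate  36 -4
over    36 -4 36
0       36 -4 36 0
drop    36 -4 36
-       36 -40
+       -4
-12     -4 -12
negate  -4 12
over    -4 12 -4
swap    -4 -4 12
rot     -4 12 -4
rot     12 -4 -4

[12, -4, -4]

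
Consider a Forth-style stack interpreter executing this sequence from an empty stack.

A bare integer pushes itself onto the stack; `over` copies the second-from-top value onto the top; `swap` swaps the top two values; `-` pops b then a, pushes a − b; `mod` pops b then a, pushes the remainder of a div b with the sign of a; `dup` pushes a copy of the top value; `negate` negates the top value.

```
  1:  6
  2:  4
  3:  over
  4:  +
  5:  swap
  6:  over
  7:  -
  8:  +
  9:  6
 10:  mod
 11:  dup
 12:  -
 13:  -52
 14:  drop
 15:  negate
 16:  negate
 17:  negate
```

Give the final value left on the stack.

0

6      -> 6
4      -> 6 4
over   -> 6 4 6
+      -> 6 10
swap   -> 10 6
over   -> 10 6 10
-      -> 10 -4
+      -> 6
6      -> 6 6
mod    -> 0
dup    -> 0 0
-      -> 0
-52    -> 0 -52
drop   -> 0
negate -> 0
negate -> 0
negate -> 0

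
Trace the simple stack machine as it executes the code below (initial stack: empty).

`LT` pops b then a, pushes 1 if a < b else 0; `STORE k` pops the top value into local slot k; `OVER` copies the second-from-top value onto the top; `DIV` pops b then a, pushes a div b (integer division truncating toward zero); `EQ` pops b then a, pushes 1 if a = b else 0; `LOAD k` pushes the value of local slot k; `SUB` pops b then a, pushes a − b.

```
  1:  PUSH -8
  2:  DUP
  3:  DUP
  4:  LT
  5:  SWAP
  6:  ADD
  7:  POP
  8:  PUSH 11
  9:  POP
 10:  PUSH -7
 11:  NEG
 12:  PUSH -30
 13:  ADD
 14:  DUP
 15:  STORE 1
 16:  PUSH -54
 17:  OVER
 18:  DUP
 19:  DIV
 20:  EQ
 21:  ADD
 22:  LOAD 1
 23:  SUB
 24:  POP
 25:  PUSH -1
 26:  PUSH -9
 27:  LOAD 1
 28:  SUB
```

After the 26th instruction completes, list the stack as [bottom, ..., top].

PUSH -8  : [-8]
DUP      : [-8, -8]
DUP      : [-8, -8, -8]
LT       : [-8, 0]
SWAP     : [0, -8]
ADD      : [-8]
POP      : []
PUSH 11  : [11]
POP      : []
PUSH -7  : [-7]
NEG      : [7]
PUSH -30 : [7, -30]
ADD      : [-23]
DUP      : [-23, -23]
STORE 1  : [-23]
PUSH -54 : [-23, -54]
OVER     : [-23, -54, -23]
DUP      : [-23, -54, -23, -23]
DIV      : [-23, -54, 1]
EQ       : [-23, 0]
ADD      : [-23]
LOAD 1   : [-23, -23]
SUB      : [0]
POP      : []
PUSH -1  : [-1]
PUSH -9  : [-1, -9]

[-1, -9]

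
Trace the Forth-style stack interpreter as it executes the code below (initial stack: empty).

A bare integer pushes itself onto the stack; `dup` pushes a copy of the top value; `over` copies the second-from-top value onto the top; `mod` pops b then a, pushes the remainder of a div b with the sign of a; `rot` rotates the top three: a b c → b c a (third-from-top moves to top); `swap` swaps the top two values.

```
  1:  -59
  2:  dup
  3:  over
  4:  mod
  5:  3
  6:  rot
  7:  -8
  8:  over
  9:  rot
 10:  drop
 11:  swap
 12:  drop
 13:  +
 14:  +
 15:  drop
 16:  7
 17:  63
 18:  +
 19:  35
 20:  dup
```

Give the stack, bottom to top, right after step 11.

[0, 3, -59, -8]

-59  : [-59]
dup  : [-59, -59]
over : [-59, -59, -59]
mod  : [-59, 0]
3    : [-59, 0, 3]
rot  : [0, 3, -59]
-8   : [0, 3, -59, -8]
over : [0, 3, -59, -8, -59]
rot  : [0, 3, -8, -59, -59]
drop : [0, 3, -8, -59]
swap : [0, 3, -59, -8]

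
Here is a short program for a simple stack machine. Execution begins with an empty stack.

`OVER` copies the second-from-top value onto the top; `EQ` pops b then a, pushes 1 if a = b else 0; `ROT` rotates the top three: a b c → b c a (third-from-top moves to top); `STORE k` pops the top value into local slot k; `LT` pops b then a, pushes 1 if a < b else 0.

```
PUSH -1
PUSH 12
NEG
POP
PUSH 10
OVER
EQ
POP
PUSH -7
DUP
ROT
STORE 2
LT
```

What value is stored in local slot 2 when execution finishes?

PUSH -1 : [-1]
PUSH 12 : [-1, 12]
NEG     : [-1, -12]
POP     : [-1]
PUSH 10 : [-1, 10]
OVER    : [-1, 10, -1]
EQ      : [-1, 0]
POP     : [-1]
PUSH -7 : [-1, -7]
DUP     : [-1, -7, -7]
ROT     : [-7, -7, -1]
STORE 2 : [-7, -7]
LT      : [0]

-1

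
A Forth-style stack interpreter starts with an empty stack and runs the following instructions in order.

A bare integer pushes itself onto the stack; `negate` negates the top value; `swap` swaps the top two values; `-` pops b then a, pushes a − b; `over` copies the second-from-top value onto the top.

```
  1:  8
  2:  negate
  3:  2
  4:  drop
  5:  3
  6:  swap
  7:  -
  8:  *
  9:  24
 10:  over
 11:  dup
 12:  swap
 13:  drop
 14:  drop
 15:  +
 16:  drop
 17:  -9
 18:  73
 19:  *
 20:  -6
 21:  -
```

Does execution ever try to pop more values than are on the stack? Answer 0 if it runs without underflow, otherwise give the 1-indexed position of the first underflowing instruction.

8

8       8
negate  -8
2       -8 2
drop    -8
3       -8 3
swap    3 -8
-       11
*  — needs 2 operands, stack has 1 → underflow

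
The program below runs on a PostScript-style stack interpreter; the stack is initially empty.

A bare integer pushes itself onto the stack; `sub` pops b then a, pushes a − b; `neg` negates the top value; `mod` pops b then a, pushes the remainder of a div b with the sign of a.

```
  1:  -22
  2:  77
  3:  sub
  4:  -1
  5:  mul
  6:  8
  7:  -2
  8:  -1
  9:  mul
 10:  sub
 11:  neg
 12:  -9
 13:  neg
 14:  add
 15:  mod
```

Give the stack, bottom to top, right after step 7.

[99, 8, -2]

-22 : [-22]
77  : [-22, 77]
sub : [-99]
-1  : [-99, -1]
mul : [99]
8   : [99, 8]
-2  : [99, 8, -2]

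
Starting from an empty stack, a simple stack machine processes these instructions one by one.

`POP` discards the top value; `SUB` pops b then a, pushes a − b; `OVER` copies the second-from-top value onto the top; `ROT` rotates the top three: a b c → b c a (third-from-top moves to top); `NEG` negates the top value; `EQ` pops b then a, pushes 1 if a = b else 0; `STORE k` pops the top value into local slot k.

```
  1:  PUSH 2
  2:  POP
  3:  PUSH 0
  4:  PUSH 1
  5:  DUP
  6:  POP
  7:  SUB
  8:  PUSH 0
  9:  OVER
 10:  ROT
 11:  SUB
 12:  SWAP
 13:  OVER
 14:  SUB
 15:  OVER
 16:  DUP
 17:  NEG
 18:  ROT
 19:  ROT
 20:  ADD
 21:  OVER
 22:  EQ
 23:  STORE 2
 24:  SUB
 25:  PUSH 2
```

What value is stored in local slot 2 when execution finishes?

PUSH 2  → [2]
POP     → []
PUSH 0  → [0]
PUSH 1  → [0, 1]
DUP     → [0, 1, 1]
POP     → [0, 1]
SUB     → [-1]
PUSH 0  → [-1, 0]
OVER    → [-1, 0, -1]
ROT     → [0, -1, -1]
SUB     → [0, 0]
SWAP    → [0, 0]
OVER    → [0, 0, 0]
SUB     → [0, 0]
OVER    → [0, 0, 0]
DUP     → [0, 0, 0, 0]
NEG     → [0, 0, 0, 0]
ROT     → [0, 0, 0, 0]
ROT     → [0, 0, 0, 0]
ADD     → [0, 0, 0]
OVER    → [0, 0, 0, 0]
EQ      → [0, 0, 1]
STORE 2 → [0, 0]
SUB     → [0]
PUSH 2  → [0, 2]

1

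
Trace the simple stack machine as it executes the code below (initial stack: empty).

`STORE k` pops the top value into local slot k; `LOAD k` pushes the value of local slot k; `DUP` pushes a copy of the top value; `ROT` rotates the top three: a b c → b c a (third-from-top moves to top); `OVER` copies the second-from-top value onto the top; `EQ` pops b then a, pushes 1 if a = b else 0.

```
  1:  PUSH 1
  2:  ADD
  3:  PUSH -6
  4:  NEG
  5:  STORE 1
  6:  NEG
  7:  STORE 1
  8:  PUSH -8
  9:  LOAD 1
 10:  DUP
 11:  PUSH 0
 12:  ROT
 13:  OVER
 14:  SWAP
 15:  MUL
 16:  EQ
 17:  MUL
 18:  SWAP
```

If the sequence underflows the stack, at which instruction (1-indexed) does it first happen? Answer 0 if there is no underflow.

PUSH 1 → [1]
ADD  — needs 2 operands, stack has 1 → underflow

2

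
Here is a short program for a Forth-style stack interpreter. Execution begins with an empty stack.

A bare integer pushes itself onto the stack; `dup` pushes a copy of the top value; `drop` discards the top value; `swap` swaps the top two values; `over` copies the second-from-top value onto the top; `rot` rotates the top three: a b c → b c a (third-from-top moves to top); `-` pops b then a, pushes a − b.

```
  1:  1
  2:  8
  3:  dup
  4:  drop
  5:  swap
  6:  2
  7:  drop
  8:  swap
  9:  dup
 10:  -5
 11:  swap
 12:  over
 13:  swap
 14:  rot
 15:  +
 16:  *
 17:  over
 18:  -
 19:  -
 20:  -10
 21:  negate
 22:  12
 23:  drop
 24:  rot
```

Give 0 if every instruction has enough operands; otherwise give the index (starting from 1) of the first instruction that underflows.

1      : [1]
8      : [1, 8]
dup    : [1, 8, 8]
drop   : [1, 8]
swap   : [8, 1]
2      : [8, 1, 2]
drop   : [8, 1]
swap   : [1, 8]
dup    : [1, 8, 8]
-5     : [1, 8, 8, -5]
swap   : [1, 8, -5, 8]
over   : [1, 8, -5, 8, -5]
swap   : [1, 8, -5, -5, 8]
rot    : [1, 8, -5, 8, -5]
+      : [1, 8, -5, 3]
*      : [1, 8, -15]
over   : [1, 8, -15, 8]
-      : [1, 8, -23]
-      : [1, 31]
-10    : [1, 31, -10]
negate : [1, 31, 10]
12     : [1, 31, 10, 12]
drop   : [1, 31, 10]
rot    : [31, 10, 1]

0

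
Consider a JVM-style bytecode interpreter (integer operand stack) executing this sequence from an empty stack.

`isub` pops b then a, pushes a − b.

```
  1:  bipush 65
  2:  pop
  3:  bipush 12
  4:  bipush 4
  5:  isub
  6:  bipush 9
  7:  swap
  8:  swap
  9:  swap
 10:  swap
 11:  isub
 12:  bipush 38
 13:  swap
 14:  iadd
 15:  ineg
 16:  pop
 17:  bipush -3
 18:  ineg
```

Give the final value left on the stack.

3

bipush 65  65
pop        (empty)
bipush 12  12
bipush 4   12 4
isub       8
bipush 9   8 9
swap       9 8
swap       8 9
swap       9 8
swap       8 9
isub       -1
bipush 38  -1 38
swap       38 -1
iadd       37
ineg       -37
pop        (empty)
bipush -3  -3
ineg       3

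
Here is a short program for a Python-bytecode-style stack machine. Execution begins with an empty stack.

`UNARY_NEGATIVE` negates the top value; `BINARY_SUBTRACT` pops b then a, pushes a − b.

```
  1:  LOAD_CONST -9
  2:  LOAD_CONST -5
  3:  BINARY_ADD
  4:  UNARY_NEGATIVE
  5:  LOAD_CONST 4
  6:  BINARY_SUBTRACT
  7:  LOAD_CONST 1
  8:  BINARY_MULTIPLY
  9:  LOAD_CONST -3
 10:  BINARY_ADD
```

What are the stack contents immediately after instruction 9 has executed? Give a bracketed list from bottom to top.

LOAD_CONST -9   -> [-9]
LOAD_CONST -5   -> [-9, -5]
BINARY_ADD      -> [-14]
UNARY_NEGATIVE  -> [14]
LOAD_CONST 4    -> [14, 4]
BINARY_SUBTRACT -> [10]
LOAD_CONST 1    -> [10, 1]
BINARY_MULTIPLY -> [10]
LOAD_CONST -3   -> [10, -3]

[10, -3]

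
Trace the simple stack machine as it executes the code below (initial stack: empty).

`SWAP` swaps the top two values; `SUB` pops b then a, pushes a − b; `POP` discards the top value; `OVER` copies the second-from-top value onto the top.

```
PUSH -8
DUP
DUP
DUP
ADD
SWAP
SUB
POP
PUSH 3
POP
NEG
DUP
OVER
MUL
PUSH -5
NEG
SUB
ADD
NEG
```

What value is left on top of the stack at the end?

PUSH -8 → [-8]
DUP     → [-8, -8]
DUP     → [-8, -8, -8]
DUP     → [-8, -8, -8, -8]
ADD     → [-8, -8, -16]
SWAP    → [-8, -16, -8]
SUB     → [-8, -8]
POP     → [-8]
PUSH 3  → [-8, 3]
POP     → [-8]
NEG     → [8]
DUP     → [8, 8]
OVER    → [8, 8, 8]
MUL     → [8, 64]
PUSH -5 → [8, 64, -5]
NEG     → [8, 64, 5]
SUB     → [8, 59]
ADD     → [67]
NEG     → [-67]

-67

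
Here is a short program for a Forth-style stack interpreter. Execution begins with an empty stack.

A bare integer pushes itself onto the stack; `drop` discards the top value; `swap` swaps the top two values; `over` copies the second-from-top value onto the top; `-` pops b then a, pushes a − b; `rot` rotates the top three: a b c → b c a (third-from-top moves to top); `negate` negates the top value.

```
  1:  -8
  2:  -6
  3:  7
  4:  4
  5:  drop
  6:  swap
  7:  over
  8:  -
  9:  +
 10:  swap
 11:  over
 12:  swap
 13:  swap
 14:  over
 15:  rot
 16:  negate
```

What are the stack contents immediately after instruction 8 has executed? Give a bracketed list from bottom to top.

-8   : -8
-6   : -8 -6
7    : -8 -6 7
4    : -8 -6 7 4
drop : -8 -6 7
swap : -8 7 -6
over : -8 7 -6 7
-    : -8 7 -13

[-8, 7, -13]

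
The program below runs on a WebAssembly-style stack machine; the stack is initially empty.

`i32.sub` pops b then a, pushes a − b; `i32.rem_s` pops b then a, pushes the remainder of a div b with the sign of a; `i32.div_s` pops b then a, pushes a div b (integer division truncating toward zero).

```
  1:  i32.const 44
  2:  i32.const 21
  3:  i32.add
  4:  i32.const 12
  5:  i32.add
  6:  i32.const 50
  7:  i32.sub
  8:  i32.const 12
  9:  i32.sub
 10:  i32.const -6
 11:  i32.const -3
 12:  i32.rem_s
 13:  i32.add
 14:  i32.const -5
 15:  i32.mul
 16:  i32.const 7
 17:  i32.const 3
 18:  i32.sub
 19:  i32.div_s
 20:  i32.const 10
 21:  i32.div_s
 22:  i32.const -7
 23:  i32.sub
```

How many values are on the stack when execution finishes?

i32.const 44 -> [44]
i32.const 21 -> [44, 21]
i32.add      -> [65]
i32.const 12 -> [65, 12]
i32.add      -> [77]
i32.const 50 -> [77, 50]
i32.sub      -> [27]
i32.const 12 -> [27, 12]
i32.sub      -> [15]
i32.const -6 -> [15, -6]
i32.const -3 -> [15, -6, -3]
i32.rem_s    -> [15, 0]
i32.add      -> [15]
i32.const -5 -> [15, -5]
i32.mul      -> [-75]
i32.const 7  -> [-75, 7]
i32.const 3  -> [-75, 7, 3]
i32.sub      -> [-75, 4]
i32.div_s    -> [-18]
i32.const 10 -> [-18, 10]
i32.div_s    -> [-1]
i32.const -7 -> [-1, -7]
i32.sub      -> [6]

1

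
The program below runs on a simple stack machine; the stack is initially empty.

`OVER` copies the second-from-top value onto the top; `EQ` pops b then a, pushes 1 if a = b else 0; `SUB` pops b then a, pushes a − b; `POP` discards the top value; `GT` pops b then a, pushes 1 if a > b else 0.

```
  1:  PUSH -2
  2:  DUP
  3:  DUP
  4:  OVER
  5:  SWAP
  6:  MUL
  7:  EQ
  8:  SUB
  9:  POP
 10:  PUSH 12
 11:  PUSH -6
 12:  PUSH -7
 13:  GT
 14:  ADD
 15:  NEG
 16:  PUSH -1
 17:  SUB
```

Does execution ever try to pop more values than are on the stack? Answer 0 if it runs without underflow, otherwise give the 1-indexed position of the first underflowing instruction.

PUSH -2 -> -2
DUP     -> -2 -2
DUP     -> -2 -2 -2
OVER    -> -2 -2 -2 -2
SWAP    -> -2 -2 -2 -2
MUL     -> -2 -2 4
EQ      -> -2 0
SUB     -> -2
POP     -> (empty)
PUSH 12 -> 12
PUSH -6 -> 12 -6
PUSH -7 -> 12 -6 -7
GT      -> 12 1
ADD     -> 13
NEG     -> -13
PUSH -1 -> -13 -1
SUB     -> -12

0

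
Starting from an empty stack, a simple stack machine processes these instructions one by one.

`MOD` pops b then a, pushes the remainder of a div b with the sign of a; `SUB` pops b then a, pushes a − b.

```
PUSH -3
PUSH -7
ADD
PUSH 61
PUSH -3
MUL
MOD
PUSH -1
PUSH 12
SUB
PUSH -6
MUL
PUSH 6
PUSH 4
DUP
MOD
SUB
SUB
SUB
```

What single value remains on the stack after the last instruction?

-82

PUSH -3 -> [-3]
PUSH -7 -> [-3, -7]
ADD     -> [-10]
PUSH 61 -> [-10, 61]
PUSH -3 -> [-10, 61, -3]
MUL     -> [-10, -183]
MOD     -> [-10]
PUSH -1 -> [-10, -1]
PUSH 12 -> [-10, -1, 12]
SUB     -> [-10, -13]
PUSH -6 -> [-10, -13, -6]
MUL     -> [-10, 78]
PUSH 6  -> [-10, 78, 6]
PUSH 4  -> [-10, 78, 6, 4]
DUP     -> [-10, 78, 6, 4, 4]
MOD     -> [-10, 78, 6, 0]
SUB     -> [-10, 78, 6]
SUB     -> [-10, 72]
SUB     -> [-82]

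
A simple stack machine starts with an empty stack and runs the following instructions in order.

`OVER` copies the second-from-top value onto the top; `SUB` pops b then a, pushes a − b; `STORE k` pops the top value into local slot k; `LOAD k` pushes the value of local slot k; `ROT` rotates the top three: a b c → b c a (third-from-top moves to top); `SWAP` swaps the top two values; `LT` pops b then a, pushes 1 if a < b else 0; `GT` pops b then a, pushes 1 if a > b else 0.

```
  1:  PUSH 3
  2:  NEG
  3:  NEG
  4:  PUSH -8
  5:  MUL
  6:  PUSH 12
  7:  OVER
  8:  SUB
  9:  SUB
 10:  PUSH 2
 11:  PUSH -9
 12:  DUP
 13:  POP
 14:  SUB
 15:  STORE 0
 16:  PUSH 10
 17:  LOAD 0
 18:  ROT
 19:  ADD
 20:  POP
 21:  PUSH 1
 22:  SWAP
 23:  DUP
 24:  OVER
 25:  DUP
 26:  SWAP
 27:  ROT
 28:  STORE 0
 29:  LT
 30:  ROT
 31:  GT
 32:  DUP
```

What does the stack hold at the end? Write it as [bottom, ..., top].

[10, 0, 0]

PUSH 3   3
NEG      -3
NEG      3
PUSH -8  3 -8
MUL      -24
PUSH 12  -24 12
OVER     -24 12 -24
SUB      -24 36
SUB      -60
PUSH 2   -60 2
PUSH -9  -60 2 -9
DUP      -60 2 -9 -9
POP      -60 2 -9
SUB      -60 11
STORE 0  -60
PUSH 10  -60 10
LOAD 0   -60 10 11
ROT      10 11 -60
ADD      10 -49
POP      10
PUSH 1   10 1
SWAP     1 10
DUP      1 10 10
OVER     1 10 10 10
DUP      1 10 10 10 10
SWAP     1 10 10 10 10
ROT      1 10 10 10 10
STORE 0  1 10 10 10
LT       1 10 0
ROT      10 0 1
GT       10 0
DUP      10 0 0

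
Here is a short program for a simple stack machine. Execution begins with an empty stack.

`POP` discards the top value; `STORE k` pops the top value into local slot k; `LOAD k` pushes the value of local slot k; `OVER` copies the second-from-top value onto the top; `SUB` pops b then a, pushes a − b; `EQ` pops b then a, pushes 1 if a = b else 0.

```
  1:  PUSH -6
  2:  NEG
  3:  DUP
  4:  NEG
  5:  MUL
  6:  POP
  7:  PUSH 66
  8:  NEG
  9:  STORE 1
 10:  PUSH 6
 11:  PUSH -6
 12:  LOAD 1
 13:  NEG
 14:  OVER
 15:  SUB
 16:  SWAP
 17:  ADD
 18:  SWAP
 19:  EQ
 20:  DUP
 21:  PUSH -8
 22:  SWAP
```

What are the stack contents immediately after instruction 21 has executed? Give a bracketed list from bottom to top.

[0, 0, -8]

PUSH -6 → -6
NEG     → 6
DUP     → 6 6
NEG     → 6 -6
MUL     → -36
POP     → (empty)
PUSH 66 → 66
NEG     → -66
STORE 1 → (empty)
PUSH 6  → 6
PUSH -6 → 6 -6
LOAD 1  → 6 -6 -66
NEG     → 6 -6 66
OVER    → 6 -6 66 -6
SUB     → 6 -6 72
SWAP    → 6 72 -6
ADD     → 6 66
SWAP    → 66 6
EQ      → 0
DUP     → 0 0
PUSH -8 → 0 0 -8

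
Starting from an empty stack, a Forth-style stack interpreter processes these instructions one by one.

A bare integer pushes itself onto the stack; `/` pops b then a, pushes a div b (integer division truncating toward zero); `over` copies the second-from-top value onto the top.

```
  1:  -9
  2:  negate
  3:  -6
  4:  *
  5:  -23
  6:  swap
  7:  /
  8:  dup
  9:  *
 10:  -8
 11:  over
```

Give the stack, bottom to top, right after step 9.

[0]

-9      -9
negate  9
-6      9 -6
*       -54
-23     -54 -23
swap    -23 -54
/       0
dup     0 0
*       0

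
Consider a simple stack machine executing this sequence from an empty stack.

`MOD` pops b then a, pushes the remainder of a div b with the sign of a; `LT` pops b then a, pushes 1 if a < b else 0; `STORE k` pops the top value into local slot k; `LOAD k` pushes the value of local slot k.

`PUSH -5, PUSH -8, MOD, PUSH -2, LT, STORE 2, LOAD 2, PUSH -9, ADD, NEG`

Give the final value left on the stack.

8

PUSH -5 → -5
PUSH -8 → -5 -8
MOD     → -5
PUSH -2 → -5 -2
LT      → 1
STORE 2 → (empty)
LOAD 2  → 1
PUSH -9 → 1 -9
ADD     → -8
NEG     → 8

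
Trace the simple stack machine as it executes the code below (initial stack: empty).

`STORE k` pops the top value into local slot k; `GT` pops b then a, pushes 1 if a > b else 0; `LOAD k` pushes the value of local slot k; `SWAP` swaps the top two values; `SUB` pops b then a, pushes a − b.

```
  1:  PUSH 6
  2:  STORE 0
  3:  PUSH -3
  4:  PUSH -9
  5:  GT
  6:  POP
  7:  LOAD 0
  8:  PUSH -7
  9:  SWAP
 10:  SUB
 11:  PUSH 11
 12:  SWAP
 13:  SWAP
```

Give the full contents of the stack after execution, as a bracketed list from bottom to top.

PUSH 6  : [6]
STORE 0 : []
PUSH -3 : [-3]
PUSH -9 : [-3, -9]
GT      : [1]
POP     : []
LOAD 0  : [6]
PUSH -7 : [6, -7]
SWAP    : [-7, 6]
SUB     : [-13]
PUSH 11 : [-13, 11]
SWAP    : [11, -13]
SWAP    : [-13, 11]

[-13, 11]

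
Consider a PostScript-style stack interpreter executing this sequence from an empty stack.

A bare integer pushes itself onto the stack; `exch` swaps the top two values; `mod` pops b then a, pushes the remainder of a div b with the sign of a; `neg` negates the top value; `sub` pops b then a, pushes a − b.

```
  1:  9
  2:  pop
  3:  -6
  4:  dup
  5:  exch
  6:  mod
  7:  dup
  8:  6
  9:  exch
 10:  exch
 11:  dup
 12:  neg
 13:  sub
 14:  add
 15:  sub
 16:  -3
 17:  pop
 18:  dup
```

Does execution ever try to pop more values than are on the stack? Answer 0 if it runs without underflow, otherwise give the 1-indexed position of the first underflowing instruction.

0

9    : [9]
pop  : []
-6   : [-6]
dup  : [-6, -6]
exch : [-6, -6]
mod  : [0]
dup  : [0, 0]
6    : [0, 0, 6]
exch : [0, 6, 0]
exch : [0, 0, 6]
dup  : [0, 0, 6, 6]
neg  : [0, 0, 6, -6]
sub  : [0, 0, 12]
add  : [0, 12]
sub  : [-12]
-3   : [-12, -3]
pop  : [-12]
dup  : [-12, -12]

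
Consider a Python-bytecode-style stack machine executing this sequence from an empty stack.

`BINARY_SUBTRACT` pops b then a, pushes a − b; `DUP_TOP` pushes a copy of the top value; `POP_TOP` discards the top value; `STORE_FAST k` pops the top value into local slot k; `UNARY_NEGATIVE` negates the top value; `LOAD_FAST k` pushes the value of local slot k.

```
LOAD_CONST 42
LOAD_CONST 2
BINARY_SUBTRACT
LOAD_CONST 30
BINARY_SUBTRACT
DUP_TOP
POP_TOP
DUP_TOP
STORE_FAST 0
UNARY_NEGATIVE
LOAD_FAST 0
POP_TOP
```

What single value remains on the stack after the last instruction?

LOAD_CONST 42   -> [42]
LOAD_CONST 2    -> [42, 2]
BINARY_SUBTRACT -> [40]
LOAD_CONST 30   -> [40, 30]
BINARY_SUBTRACT -> [10]
DUP_TOP         -> [10, 10]
POP_TOP         -> [10]
DUP_TOP         -> [10, 10]
STORE_FAST 0    -> [10]
UNARY_NEGATIVE  -> [-10]
LOAD_FAST 0     -> [-10, 10]
POP_TOP         -> [-10]

-10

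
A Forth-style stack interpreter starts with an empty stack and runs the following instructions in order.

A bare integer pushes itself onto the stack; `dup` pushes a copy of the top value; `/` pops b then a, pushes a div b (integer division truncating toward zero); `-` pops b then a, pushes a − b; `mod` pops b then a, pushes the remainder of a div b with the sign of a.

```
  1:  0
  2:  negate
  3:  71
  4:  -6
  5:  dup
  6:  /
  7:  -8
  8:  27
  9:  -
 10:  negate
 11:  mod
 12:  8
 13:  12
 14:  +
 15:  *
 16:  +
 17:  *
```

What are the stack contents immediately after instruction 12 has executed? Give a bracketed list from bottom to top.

0      -> [0]
negate -> [0]
71     -> [0, 71]
-6     -> [0, 71, -6]
dup    -> [0, 71, -6, -6]
/      -> [0, 71, 1]
-8     -> [0, 71, 1, -8]
27     -> [0, 71, 1, -8, 27]
-      -> [0, 71, 1, -35]
negate -> [0, 71, 1, 35]
mod    -> [0, 71, 1]
8      -> [0, 71, 1, 8]

[0, 71, 1, 8]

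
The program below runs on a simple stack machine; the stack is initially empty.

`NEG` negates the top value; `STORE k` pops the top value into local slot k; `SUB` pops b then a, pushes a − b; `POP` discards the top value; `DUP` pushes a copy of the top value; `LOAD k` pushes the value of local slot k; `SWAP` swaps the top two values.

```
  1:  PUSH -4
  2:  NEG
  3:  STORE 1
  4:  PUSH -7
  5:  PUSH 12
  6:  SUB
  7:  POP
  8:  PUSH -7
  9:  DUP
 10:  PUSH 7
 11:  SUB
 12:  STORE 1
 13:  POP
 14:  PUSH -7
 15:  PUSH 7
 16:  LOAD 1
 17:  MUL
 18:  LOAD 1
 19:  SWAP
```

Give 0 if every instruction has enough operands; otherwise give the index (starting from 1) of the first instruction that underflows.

0

PUSH -4 : [-4]
NEG     : [4]
STORE 1 : []
PUSH -7 : [-7]
PUSH 12 : [-7, 12]
SUB     : [-19]
POP     : []
PUSH -7 : [-7]
DUP     : [-7, -7]
PUSH 7  : [-7, -7, 7]
SUB     : [-7, -14]
STORE 1 : [-7]
POP     : []
PUSH -7 : [-7]
PUSH 7  : [-7, 7]
LOAD 1  : [-7, 7, -14]
MUL     : [-7, -98]
LOAD 1  : [-7, -98, -14]
SWAP    : [-7, -14, -98]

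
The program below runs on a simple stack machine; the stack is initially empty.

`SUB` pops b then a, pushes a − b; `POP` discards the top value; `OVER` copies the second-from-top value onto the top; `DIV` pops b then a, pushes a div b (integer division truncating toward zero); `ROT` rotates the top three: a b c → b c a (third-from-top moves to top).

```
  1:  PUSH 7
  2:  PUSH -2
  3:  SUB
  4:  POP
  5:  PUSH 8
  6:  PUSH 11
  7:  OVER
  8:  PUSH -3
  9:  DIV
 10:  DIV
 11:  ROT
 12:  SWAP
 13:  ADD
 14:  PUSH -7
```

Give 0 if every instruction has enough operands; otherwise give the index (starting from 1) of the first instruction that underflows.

PUSH 7  → [7]
PUSH -2 → [7, -2]
SUB     → [9]
POP     → []
PUSH 8  → [8]
PUSH 11 → [8, 11]
OVER    → [8, 11, 8]
PUSH -3 → [8, 11, 8, -3]
DIV     → [8, 11, -2]
DIV     → [8, -5]
ROT  — needs 3 operands, stack has 2 → underflow

11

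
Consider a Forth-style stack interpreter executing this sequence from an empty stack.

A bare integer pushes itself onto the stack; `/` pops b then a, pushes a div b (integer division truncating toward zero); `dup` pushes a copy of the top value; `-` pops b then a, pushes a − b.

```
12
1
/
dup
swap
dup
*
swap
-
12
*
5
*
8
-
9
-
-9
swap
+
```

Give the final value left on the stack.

7894

12    [12]
1     [12, 1]
/     [12]
dup   [12, 12]
swap  [12, 12]
dup   [12, 12, 12]
*     [12, 144]
swap  [144, 12]
-     [132]
12    [132, 12]
*     [1584]
5     [1584, 5]
*     [7920]
8     [7920, 8]
-     [7912]
9     [7912, 9]
-     [7903]
-9    [7903, -9]
swap  [-9, 7903]
+     [7894]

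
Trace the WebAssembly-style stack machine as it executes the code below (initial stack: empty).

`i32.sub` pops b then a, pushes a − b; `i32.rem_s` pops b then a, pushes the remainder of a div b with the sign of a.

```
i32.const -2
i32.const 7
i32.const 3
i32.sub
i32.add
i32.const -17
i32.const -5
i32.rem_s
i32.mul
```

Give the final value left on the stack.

i32.const -2  -> -2
i32.const 7   -> -2 7
i32.const 3   -> -2 7 3
i32.sub       -> -2 4
i32.add       -> 2
i32.const -17 -> 2 -17
i32.const -5  -> 2 -17 -5
i32.rem_s     -> 2 -2
i32.mul       -> -4

-4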